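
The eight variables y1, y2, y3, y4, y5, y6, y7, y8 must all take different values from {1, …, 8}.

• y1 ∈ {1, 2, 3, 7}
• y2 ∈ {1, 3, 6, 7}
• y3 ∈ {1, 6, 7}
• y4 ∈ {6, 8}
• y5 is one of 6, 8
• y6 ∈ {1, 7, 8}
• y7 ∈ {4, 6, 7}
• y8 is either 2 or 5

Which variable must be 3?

The 8 variables together cover exactly {1, 2, 3, 4, 5, 6, 7, 8} — 8 values for 8 variables — and 4 appears only in y7's list, so y7 = 4.
Among the 7 still-open variables, 5 fits only y8 (and all 7 values in {1, 2, 3, 5, 6, 7, 8} must be used), so y8 = 5.
The 6 still-open variables draw from only 6 values {1, 2, 3, 6, 7, 8}, so each is used; only y1 can be 2, hence y1 = 2.
The 5 still-open variables together cover exactly {1, 3, 6, 7, 8} — 5 values for 5 variables — and 3 appears only in y2's list, so y2 = 3.

y2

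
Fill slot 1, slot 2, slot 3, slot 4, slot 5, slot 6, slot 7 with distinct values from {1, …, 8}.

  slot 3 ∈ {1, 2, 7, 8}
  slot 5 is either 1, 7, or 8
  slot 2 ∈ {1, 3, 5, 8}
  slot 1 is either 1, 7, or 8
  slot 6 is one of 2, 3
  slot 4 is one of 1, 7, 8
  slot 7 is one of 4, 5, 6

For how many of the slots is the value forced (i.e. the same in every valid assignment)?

The 3 variables slot 1, slot 4, slot 5 are confined to {1, 7, 8}, which locks those values in; drop them from slot 2, slot 3.
slot 3 has just one choice, so slot 3 = 2. Remove 2 from slot 6.
That leaves slot 6 = 3. Remove 3 from slot 2.
slot 2's domain is down to {5}, so slot 2 = 5. Remove 5 from slot 7.
Determined: slot 2=5, slot 3=2, slot 6=3. The other slots each still have more than one consistent value. That makes 3.

3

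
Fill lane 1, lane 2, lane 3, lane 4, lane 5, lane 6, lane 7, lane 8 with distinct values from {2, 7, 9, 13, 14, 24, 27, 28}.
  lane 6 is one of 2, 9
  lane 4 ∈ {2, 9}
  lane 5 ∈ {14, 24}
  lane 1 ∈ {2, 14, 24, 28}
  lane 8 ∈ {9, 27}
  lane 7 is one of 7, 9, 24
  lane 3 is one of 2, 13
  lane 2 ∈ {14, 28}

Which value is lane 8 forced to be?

27

The 8 variables together cover exactly {2, 7, 9, 13, 14, 24, 27, 28} — 8 values for 8 variables — and 7 appears only in lane 7's list, so lane 7 = 7.
The 7 still-open variables together cover exactly {2, 9, 13, 14, 24, 27, 28} — 7 values for 7 variables — and 13 appears only in lane 3's list, so lane 3 = 13.
Among the 6 still-open variables, 27 fits only lane 8 (and all 6 values in {2, 9, 14, 24, 27, 28} must be used), so lane 8 = 27.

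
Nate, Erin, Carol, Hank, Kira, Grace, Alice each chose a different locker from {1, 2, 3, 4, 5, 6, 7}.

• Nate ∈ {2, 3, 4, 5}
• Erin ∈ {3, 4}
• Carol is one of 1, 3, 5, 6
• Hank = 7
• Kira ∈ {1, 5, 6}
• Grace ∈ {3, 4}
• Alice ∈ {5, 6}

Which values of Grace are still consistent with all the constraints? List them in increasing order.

Hank must be 7 (only option left).
Among the 6 still-open variables, 2 fits only Nate (and all 6 values in {1, 2, 3, 4, 5, 6} must be used), so Nate = 2.
Erin and Grace between them cover only {3, 4} — a naked pair. Remove those values from Carol.
No further eliminations apply; Grace can still be any of 3, 4.

3, 4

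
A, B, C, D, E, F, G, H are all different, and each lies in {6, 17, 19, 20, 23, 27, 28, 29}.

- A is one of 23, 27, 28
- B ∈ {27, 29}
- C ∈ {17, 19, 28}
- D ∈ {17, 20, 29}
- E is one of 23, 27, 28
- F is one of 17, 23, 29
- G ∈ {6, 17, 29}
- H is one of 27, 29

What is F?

17

The 8 variables draw from only 8 values {6, 17, 19, 20, 23, 27, 28, 29}, so each is used; only G can be 6, hence G = 6.
The 7 still-open variables draw from only 7 values {17, 19, 20, 23, 27, 28, 29}, so each is used; only C can be 19, hence C = 19.
The 6 still-open variables draw from only 6 values {17, 20, 23, 27, 28, 29}, so each is used; only D can be 20, hence D = 20.
The 5 still-open variables together cover exactly {17, 23, 27, 28, 29} — 5 values for 5 variables — and 17 appears only in F's list, so F = 17.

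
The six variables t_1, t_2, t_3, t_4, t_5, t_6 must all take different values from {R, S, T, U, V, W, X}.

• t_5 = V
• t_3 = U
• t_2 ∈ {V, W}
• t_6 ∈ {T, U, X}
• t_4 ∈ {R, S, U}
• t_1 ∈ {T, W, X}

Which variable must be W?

t_2

t_3 must be U (only option left). So t_4, t_6 can't be U.
t_5 must be V (only option left). So t_2 can't be V.
So W goes to t_2.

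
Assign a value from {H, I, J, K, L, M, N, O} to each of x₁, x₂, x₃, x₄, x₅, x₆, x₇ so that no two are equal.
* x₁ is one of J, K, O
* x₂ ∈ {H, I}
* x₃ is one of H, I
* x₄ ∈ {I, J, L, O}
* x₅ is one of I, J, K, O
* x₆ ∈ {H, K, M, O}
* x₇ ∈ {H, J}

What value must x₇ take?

J

The 7 variables draw from only 7 values {H, I, J, K, L, M, O}, so each is used; only x₄ can be L, hence x₄ = L.
Among the 6 still-open variables, M fits only x₆ (and all 6 values in {H, I, J, K, M, O} must be used), so x₆ = M.
x₂ and x₃ share exactly the 2 values {H, I}; by pigeonhole those values go to them, so strike H, I from x₅, x₇.
So x₇ = J.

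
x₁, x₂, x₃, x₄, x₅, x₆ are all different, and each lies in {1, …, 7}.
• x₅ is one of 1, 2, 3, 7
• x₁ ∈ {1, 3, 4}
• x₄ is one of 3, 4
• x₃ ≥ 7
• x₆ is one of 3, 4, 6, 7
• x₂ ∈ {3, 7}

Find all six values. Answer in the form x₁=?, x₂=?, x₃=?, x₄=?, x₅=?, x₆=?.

x₃'s domain is down to {7}, so x₃ = 7. Remove 7 from x₂, x₅, x₆.
x₂'s domain is down to {3}, so x₂ = 3. Strike 3 from x₁, x₄, x₅, x₆.
x₄ has just one choice, so x₄ = 4. Eliminate 4 elsewhere: x₁, x₆.
x₆'s domain is down to {6}, so x₆ = 6.
x₁ has just one choice, so x₁ = 1. Strike 1 from x₅.
x₅'s domain is down to {2}, so x₅ = 2.

x₁=1, x₂=3, x₃=7, x₄=4, x₅=2, x₆=6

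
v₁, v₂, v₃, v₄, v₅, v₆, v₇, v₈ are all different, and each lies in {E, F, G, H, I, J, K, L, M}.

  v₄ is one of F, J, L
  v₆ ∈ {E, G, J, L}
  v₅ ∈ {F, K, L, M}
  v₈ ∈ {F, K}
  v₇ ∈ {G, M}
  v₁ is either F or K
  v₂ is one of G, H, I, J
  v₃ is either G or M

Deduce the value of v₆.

E

The 2 variables v₁ and v₈ are confined to {F, K}, which locks those values in; drop them from v₄, v₅.
The 2 variables v₃ and v₇ are confined to {G, M}, which locks those values in; drop them from v₂, v₅, v₆.
v₅ has just one choice, so v₅ = L. Eliminate L elsewhere: v₄, v₆.
v₄ has just one choice, so v₄ = J. Strike J from v₂, v₆.
So v₆ = E.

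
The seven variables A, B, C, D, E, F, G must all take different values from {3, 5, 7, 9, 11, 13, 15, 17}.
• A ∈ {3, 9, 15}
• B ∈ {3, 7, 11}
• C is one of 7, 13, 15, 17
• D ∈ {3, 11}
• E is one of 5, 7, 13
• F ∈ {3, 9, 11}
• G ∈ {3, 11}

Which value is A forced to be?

15

D and G share exactly the 2 values {3, 11}; by pigeonhole those values go to them, so strike 3, 11 from A, B, F.
B's domain is down to {7}, so B = 7. Strike 7 from C, E.
F must be 9 (only option left). Eliminate 9 elsewhere: A.
So A = 15.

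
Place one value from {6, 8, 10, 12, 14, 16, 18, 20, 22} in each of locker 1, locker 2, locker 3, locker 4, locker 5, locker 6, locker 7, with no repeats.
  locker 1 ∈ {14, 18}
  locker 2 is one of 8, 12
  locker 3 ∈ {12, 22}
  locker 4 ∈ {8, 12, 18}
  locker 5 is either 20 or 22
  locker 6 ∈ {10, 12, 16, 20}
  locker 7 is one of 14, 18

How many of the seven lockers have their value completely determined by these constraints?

The 2 variables locker 1 and locker 7 are confined to {14, 18}, which locks those values in; drop them from locker 4.
locker 2 and locker 4 between them cover only {8, 12} — a naked pair. Remove those values from locker 3, locker 6.
That leaves locker 3 = 22. Remove 22 from locker 5.
locker 5 has just one choice, so locker 5 = 20. So locker 6 can't be 20.
Determined: locker 3=22, locker 5=20. The other lockers each still have more than one consistent value. That makes 2.

2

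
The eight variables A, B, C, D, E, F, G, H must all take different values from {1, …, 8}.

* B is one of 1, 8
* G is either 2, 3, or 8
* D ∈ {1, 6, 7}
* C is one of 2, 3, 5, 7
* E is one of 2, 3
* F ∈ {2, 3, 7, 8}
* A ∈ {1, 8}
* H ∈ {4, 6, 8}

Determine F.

7

Among the 8 variables, 4 fits only H (and all 8 values in {1, 2, 3, 4, 5, 6, 7, 8} must be used), so H = 4.
The 7 still-open variables together cover exactly {1, 2, 3, 5, 6, 7, 8} — 7 values for 7 variables — and 5 appears only in C's list, so C = 5.
The 6 still-open variables draw from only 6 values {1, 2, 3, 6, 7, 8}, so each is used; only D can be 6, hence D = 6.
Among the 5 still-open variables, 7 fits only F (and all 5 values in {1, 2, 3, 7, 8} must be used), so F = 7.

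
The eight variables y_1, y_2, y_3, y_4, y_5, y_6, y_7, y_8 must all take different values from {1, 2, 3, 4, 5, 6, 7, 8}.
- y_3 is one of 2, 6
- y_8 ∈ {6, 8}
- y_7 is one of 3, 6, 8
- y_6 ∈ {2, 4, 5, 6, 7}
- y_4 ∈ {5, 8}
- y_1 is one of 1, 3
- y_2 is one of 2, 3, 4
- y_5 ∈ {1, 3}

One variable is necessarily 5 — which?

Among the 8 variables, 7 fits only y_6 (and all 8 values in {1, 2, 3, 4, 5, 6, 7, 8} must be used), so y_6 = 7.
The 7 still-open variables draw from only 7 values {1, 2, 3, 4, 5, 6, 8}, so each is used; only y_2 can be 4, hence y_2 = 4.
Among the 6 still-open variables, 2 fits only y_3 (and all 6 values in {1, 2, 3, 5, 6, 8} must be used), so y_3 = 2.
The 5 still-open variables draw from only 5 values {1, 3, 5, 6, 8}, so each is used; only y_4 can be 5, hence y_4 = 5.

y_4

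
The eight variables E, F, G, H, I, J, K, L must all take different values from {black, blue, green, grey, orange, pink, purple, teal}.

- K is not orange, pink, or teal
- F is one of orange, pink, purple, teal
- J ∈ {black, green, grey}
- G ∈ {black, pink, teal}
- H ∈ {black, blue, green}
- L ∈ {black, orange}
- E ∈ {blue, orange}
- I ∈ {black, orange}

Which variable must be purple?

The 2 variables I and L are confined to {black, orange}, which locks those values in; drop them from E, F, G, H, J, K.
E must be blue (only option left). Strike blue from H, K.
H must be green (only option left). Strike green from J, K.
J must be grey (only option left). Eliminate grey elsewhere: K.
So purple goes to K.

K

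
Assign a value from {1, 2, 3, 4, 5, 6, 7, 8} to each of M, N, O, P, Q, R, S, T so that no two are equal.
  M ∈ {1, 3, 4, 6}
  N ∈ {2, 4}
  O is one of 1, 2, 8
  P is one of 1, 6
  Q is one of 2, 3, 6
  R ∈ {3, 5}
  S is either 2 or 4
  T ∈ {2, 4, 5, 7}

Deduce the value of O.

Among the 8 variables, 7 fits only T (and all 8 values in {1, 2, 3, 4, 5, 6, 7, 8} must be used), so T = 7.
The 7 still-open variables together cover exactly {1, 2, 3, 4, 5, 6, 8} — 7 values for 7 variables — and 5 appears only in R's list, so R = 5.
The 6 still-open variables together cover exactly {1, 2, 3, 4, 6, 8} — 6 values for 6 variables — and 8 appears only in O's list, so O = 8.

8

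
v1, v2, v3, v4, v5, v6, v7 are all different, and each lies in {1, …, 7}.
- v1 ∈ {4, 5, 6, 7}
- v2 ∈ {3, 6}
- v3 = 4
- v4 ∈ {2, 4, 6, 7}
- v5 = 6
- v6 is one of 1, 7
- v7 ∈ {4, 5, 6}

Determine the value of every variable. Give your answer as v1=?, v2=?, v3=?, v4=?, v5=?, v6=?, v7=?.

v3 has just one choice, so v3 = 4. Remove 4 from v1, v4, v7.
That leaves v5 = 6. Eliminate 6 elsewhere: v1, v2, v4, v7.
v7's domain is down to {5}, so v7 = 5. Remove 5 from v1.
v1's domain is down to {7}, so v1 = 7. So v4, v6 can't be 7.
v2 has just one choice, so v2 = 3.
v4 must be 2 (only option left).
That leaves v6 = 1.

v1=7, v2=3, v3=4, v4=2, v5=6, v6=1, v7=5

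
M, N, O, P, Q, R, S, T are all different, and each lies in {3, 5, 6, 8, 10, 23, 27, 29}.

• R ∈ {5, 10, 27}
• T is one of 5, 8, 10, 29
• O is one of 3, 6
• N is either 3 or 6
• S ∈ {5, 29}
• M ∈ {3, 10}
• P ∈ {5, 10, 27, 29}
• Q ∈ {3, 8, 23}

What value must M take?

10

Among the 8 variables, 23 fits only Q (and all 8 values in {3, 5, 6, 8, 10, 23, 27, 29} must be used), so Q = 23.
Among the 7 still-open variables, 8 fits only T (and all 7 values in {3, 5, 6, 8, 10, 27, 29} must be used), so T = 8.
The 2 variables N and O are confined to {3, 6}, which locks those values in; drop them from M.
So M = 10.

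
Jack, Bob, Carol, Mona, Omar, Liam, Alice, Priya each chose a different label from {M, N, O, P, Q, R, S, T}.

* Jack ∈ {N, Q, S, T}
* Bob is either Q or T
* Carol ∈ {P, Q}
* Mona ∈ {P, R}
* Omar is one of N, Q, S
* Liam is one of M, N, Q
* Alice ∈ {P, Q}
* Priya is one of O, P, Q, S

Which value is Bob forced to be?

The 8 variables together cover exactly {M, N, O, P, Q, R, S, T} — 8 values for 8 variables — and M appears only in Liam's list, so Liam = M.
The 7 still-open variables together cover exactly {N, O, P, Q, R, S, T} — 7 values for 7 variables — and O appears only in Priya's list, so Priya = O.
Among the 6 still-open variables, R fits only Mona (and all 6 values in {N, P, Q, R, S, T} must be used), so Mona = R.
The 2 variables Carol and Alice are confined to {P, Q}, which locks those values in; drop them from Jack, Bob, Omar.
So Bob = T.

T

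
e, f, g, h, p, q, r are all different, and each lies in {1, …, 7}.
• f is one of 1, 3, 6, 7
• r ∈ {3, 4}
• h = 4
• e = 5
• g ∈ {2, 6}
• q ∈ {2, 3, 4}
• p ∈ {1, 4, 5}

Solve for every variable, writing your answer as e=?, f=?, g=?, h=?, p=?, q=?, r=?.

e must be 5 (only option left). Eliminate 5 elsewhere: p.
That leaves h = 4. Strike 4 from p, q, r.
p has just one choice, so p = 1. So f can't be 1.
r's domain is down to {3}, so r = 3. So f, q can't be 3.
That leaves q = 2. So g can't be 2.
g has just one choice, so g = 6. Strike 6 from f.
f has just one choice, so f = 7.

e=5, f=7, g=6, h=4, p=1, q=2, r=3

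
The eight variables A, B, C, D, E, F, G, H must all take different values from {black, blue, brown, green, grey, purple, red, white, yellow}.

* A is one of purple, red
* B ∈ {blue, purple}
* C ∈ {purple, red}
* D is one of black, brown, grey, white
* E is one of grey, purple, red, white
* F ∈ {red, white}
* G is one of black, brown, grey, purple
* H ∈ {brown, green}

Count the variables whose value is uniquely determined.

4

Among the 8 variables, blue fits only B (and all 8 values in {black, blue, brown, green, grey, purple, red, white} must be used), so B = blue.
Among the 7 still-open variables, green fits only H (and all 7 values in {black, brown, green, grey, purple, red, white} must be used), so H = green.
A and C share exactly the 2 values {purple, red}; by pigeonhole those values go to them, so strike purple, red from E, F, G.
That leaves F = white. Eliminate white elsewhere: D, E.
That leaves E = grey. Strike grey from D, G.
Determined: B=blue, E=grey, F=white, H=green. The other variables each still have more than one consistent value. That makes 4.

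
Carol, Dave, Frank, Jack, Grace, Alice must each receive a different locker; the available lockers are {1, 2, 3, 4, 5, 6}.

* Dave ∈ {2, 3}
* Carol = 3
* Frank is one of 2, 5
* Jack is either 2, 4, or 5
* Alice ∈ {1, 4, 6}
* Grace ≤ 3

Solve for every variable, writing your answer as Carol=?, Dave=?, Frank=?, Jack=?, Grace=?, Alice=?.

Carol must be 3 (only option left). Strike 3 from Dave, Grace.
That leaves Dave = 2. So Frank, Jack, Grace can't be 2.
That leaves Frank = 5. Strike 5 from Jack.
That leaves Jack = 4. Strike 4 from Alice.
That leaves Grace = 1. Remove 1 from Alice.
Alice's domain is down to {6}, so Alice = 6.

Carol=3, Dave=2, Frank=5, Jack=4, Grace=1, Alice=6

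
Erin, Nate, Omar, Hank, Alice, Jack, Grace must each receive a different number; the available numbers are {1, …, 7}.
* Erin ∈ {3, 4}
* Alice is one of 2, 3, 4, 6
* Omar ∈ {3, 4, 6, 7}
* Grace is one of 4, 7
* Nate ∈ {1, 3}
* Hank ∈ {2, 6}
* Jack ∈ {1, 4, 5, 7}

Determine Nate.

The 7 variables together cover exactly {1, 2, 3, 4, 5, 6, 7} — 7 values for 7 variables — and 5 appears only in Jack's list, so Jack = 5.
The 6 still-open variables draw from only 6 values {1, 2, 3, 4, 6, 7}, so each is used; only Nate can be 1, hence Nate = 1.

1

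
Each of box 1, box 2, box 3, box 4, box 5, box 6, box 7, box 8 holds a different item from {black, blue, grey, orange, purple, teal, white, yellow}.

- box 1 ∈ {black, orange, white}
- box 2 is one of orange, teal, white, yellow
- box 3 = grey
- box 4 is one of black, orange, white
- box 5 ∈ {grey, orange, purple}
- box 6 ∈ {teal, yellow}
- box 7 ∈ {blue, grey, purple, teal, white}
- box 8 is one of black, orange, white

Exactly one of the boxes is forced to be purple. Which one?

box 3's domain is down to {grey}, so box 3 = grey. Strike grey from box 5, box 7.
The 7 still-open variables draw from only 7 values {black, blue, orange, purple, teal, white, yellow}, so each is used; only box 7 can be blue, hence box 7 = blue.
The 6 still-open variables together cover exactly {black, orange, purple, teal, white, yellow} — 6 values for 6 variables — and purple appears only in box 5's list, so box 5 = purple.

box 5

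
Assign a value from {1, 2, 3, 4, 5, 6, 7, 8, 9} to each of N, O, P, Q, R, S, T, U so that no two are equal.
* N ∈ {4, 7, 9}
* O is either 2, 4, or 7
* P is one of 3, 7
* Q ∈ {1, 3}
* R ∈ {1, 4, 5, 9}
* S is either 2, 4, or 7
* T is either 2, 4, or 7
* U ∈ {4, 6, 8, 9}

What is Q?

1

O, S, T share exactly the 3 values {2, 4, 7}; by pigeonhole those values go to them, so strike 2, 4, 7 from N, P, R, U.
N must be 9 (only option left). Remove 9 from R, U.
P must be 3 (only option left). Strike 3 from Q.
So Q = 1.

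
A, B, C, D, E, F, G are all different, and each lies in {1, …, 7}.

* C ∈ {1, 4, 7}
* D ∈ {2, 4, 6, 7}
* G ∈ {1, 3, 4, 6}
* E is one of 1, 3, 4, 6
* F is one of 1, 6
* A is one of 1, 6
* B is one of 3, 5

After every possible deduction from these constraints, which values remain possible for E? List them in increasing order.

The 7 variables draw from only 7 values {1, 2, 3, 4, 5, 6, 7}, so each is used; only D can be 2, hence D = 2.
The 6 still-open variables draw from only 6 values {1, 3, 4, 5, 6, 7}, so each is used; only B can be 5, hence B = 5.
Among the 5 still-open variables, 7 fits only C (and all 5 values in {1, 3, 4, 6, 7} must be used), so C = 7.
A and F between them cover only {1, 6} — a naked pair. Remove those values from E, G.
No further eliminations apply; E can still be any of 3, 4.

3, 4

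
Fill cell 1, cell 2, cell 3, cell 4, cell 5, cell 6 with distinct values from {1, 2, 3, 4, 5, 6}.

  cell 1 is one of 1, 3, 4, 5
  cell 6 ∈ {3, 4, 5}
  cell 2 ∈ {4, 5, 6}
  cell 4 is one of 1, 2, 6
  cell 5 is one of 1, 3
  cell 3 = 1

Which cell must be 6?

cell 3's domain is down to {1}, so cell 3 = 1. Remove 1 from cell 1, cell 4, cell 5.
That leaves cell 5 = 3. Eliminate 3 elsewhere: cell 1, cell 6.
The 4 still-open variables draw from only 4 values {2, 4, 5, 6}, so each is used; only cell 4 can be 2, hence cell 4 = 2.
The 3 still-open variables together cover exactly {4, 5, 6} — 3 values for 3 variables — and 6 appears only in cell 2's list, so cell 2 = 6.

cell 2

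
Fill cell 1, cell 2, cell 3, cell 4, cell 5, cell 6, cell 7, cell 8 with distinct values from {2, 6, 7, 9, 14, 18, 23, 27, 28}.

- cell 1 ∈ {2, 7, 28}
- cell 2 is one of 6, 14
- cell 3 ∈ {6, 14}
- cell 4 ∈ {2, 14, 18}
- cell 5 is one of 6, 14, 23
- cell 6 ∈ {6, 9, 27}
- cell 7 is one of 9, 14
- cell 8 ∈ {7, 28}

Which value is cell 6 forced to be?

cell 2 and cell 3 between them cover only {6, 14} — a naked pair. Remove those values from cell 4, cell 5, cell 6, cell 7.
cell 5 has just one choice, so cell 5 = 23.
cell 7 has just one choice, so cell 7 = 9. Remove 9 from cell 6.
So cell 6 = 27.

27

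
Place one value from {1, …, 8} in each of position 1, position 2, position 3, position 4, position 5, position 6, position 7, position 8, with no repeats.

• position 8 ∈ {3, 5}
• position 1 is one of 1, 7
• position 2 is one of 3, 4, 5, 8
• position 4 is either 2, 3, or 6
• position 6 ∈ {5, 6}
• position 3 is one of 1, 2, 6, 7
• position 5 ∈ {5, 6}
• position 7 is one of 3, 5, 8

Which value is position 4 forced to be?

2

The 8 variables together cover exactly {1, 2, 3, 4, 5, 6, 7, 8} — 8 values for 8 variables — and 4 appears only in position 2's list, so position 2 = 4.
The 7 still-open variables together cover exactly {1, 2, 3, 5, 6, 7, 8} — 7 values for 7 variables — and 8 appears only in position 7's list, so position 7 = 8.
The 2 variables position 5 and position 6 are confined to {5, 6}, which locks those values in; drop them from position 3, position 4, position 8.
That leaves position 8 = 3. Eliminate 3 elsewhere: position 4.
So position 4 = 2.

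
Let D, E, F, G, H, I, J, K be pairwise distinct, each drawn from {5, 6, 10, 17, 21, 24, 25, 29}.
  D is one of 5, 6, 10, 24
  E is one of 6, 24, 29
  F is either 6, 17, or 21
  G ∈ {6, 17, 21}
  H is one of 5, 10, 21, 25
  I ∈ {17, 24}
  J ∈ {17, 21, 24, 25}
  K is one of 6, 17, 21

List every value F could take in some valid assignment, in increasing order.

6, 17, 21

The 8 variables draw from only 8 values {5, 6, 10, 17, 21, 24, 25, 29}, so each is used; only E can be 29, hence E = 29.
The 3 variables F, G, K are confined to {6, 17, 21}, which locks those values in; drop them from D, H, I, J.
I must be 24 (only option left). So D, J can't be 24.
That leaves J = 25. Strike 25 from H.
No further eliminations apply; F can still be any of 6, 17, 21.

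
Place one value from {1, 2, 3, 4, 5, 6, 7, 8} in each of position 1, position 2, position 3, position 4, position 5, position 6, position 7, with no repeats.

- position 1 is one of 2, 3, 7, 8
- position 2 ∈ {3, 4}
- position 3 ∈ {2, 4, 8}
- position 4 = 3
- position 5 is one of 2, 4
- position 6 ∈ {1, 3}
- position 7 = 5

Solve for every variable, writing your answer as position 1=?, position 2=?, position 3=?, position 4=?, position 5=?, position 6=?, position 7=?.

position 1=7, position 2=4, position 3=8, position 4=3, position 5=2, position 6=1, position 7=5

position 4 has just one choice, so position 4 = 3. Remove 3 from position 1, position 2, position 6.
position 6 has just one choice, so position 6 = 1.
position 7 must be 5 (only option left).
position 2 has just one choice, so position 2 = 4. So position 3, position 5 can't be 4.
position 5's domain is down to {2}, so position 5 = 2. Remove 2 from position 1, position 3.
position 3 has just one choice, so position 3 = 8. Eliminate 8 elsewhere: position 1.
position 1's domain is down to {7}, so position 1 = 7.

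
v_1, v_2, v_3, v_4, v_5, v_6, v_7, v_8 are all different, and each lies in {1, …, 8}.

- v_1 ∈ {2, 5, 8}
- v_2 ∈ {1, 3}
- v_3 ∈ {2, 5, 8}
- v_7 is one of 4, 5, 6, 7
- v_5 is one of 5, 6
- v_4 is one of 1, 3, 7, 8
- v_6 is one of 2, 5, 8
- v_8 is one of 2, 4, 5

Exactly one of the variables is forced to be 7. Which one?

v_1, v_3, v_6 share exactly the 3 values {2, 5, 8}; by pigeonhole those values go to them, so strike 2, 5, 8 from v_4, v_5, v_7, v_8.
v_5 must be 6 (only option left). Remove 6 from v_7.
v_8's domain is down to {4}, so v_8 = 4. So v_7 can't be 4.

v_7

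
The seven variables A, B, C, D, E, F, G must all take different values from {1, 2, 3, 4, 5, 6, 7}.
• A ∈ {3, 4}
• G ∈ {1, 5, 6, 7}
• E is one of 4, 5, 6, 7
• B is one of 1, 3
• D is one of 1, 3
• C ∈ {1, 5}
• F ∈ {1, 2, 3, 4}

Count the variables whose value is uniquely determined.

3

The 7 variables together cover exactly {1, 2, 3, 4, 5, 6, 7} — 7 values for 7 variables — and 2 appears only in F's list, so F = 2.
B and D between them cover only {1, 3} — a naked pair. Remove those values from A, C, G.
A has just one choice, so A = 4. Strike 4 from E.
That leaves C = 5. Remove 5 from E, G.
Determined: A=4, C=5, F=2. The other variables each still have more than one consistent value. That makes 3.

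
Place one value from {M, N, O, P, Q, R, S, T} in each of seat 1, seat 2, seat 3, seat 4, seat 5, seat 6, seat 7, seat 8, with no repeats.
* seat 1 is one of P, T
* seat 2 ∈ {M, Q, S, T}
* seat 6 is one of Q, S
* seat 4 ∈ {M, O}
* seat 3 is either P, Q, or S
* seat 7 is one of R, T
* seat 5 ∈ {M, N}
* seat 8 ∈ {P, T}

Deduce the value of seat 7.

Among the 8 variables, N fits only seat 5 (and all 8 values in {M, N, O, P, Q, R, S, T} must be used), so seat 5 = N.
The 7 still-open variables draw from only 7 values {M, O, P, Q, R, S, T}, so each is used; only seat 4 can be O, hence seat 4 = O.
The 6 still-open variables together cover exactly {M, P, Q, R, S, T} — 6 values for 6 variables — and M appears only in seat 2's list, so seat 2 = M.
The 5 still-open variables together cover exactly {P, Q, R, S, T} — 5 values for 5 variables — and R appears only in seat 7's list, so seat 7 = R.

R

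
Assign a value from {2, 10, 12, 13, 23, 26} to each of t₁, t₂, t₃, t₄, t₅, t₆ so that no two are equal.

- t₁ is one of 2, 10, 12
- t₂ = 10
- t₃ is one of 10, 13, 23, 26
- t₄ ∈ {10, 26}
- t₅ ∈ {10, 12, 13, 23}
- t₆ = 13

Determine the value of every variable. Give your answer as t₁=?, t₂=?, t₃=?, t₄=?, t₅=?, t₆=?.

t₂ must be 10 (only option left). Remove 10 from t₁, t₃, t₄, t₅.
t₄'s domain is down to {26}, so t₄ = 26. Remove 26 from t₃.
t₆ must be 13 (only option left). Remove 13 from t₃, t₅.
t₃ must be 23 (only option left). So t₅ can't be 23.
t₅'s domain is down to {12}, so t₅ = 12. Eliminate 12 elsewhere: t₁.
That leaves t₁ = 2.

t₁=2, t₂=10, t₃=23, t₄=26, t₅=12, t₆=13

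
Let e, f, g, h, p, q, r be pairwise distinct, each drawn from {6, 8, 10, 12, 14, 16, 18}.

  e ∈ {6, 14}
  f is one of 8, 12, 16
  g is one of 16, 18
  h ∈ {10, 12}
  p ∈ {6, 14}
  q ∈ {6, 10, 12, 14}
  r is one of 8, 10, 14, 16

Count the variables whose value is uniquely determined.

The 7 variables together cover exactly {6, 8, 10, 12, 14, 16, 18} — 7 values for 7 variables — and 18 appears only in g's list, so g = 18.
e and p between them cover only {6, 14} — a naked pair. Remove those values from q, r.
h and q share exactly the 2 values {10, 12}; by pigeonhole those values go to them, so strike 10, 12 from f, r.
Determined: g=18. The other variables each still have more than one consistent value. That makes 1.

1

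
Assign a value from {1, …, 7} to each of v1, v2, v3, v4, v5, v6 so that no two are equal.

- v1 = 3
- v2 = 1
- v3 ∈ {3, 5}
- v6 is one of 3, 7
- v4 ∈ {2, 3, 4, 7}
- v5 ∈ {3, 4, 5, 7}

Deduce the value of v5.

4

v1's domain is down to {3}, so v1 = 3. Remove 3 from v3, v4, v5, v6.
That leaves v2 = 1.
v3 must be 5 (only option left). Remove 5 from v5.
v6 has just one choice, so v6 = 7. Remove 7 from v4, v5.
So v5 = 4.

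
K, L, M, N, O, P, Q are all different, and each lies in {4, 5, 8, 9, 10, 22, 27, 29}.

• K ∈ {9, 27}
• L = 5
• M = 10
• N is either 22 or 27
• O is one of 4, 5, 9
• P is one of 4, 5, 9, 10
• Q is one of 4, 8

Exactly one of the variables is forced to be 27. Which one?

K

L's domain is down to {5}, so L = 5. Strike 5 from O, P.
M's domain is down to {10}, so M = 10. Remove 10 from P.
The 5 still-open variables together cover exactly {4, 8, 9, 22, 27} — 5 values for 5 variables — and 8 appears only in Q's list, so Q = 8.
The 4 still-open variables together cover exactly {4, 9, 22, 27} — 4 values for 4 variables — and 22 appears only in N's list, so N = 22.
The 3 still-open variables together cover exactly {4, 9, 27} — 3 values for 3 variables — and 27 appears only in K's list, so K = 27.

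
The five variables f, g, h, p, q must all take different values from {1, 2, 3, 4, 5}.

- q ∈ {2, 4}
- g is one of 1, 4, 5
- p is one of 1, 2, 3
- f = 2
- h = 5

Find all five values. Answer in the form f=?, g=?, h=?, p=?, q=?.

f=2, g=1, h=5, p=3, q=4

f's domain is down to {2}, so f = 2. Remove 2 from p, q.
h's domain is down to {5}, so h = 5. So g can't be 5.
That leaves q = 4. Eliminate 4 elsewhere: g.
g has just one choice, so g = 1. Strike 1 from p.
That leaves p = 3.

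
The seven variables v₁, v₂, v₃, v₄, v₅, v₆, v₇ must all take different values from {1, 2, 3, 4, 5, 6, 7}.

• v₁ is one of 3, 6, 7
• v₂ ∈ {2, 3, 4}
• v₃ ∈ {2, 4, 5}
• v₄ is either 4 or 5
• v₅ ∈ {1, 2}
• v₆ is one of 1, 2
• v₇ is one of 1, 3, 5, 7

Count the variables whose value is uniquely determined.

The 7 variables together cover exactly {1, 2, 3, 4, 5, 6, 7} — 7 values for 7 variables — and 6 appears only in v₁'s list, so v₁ = 6.
The 6 still-open variables draw from only 6 values {1, 2, 3, 4, 5, 7}, so each is used; only v₇ can be 7, hence v₇ = 7.
Among the 5 still-open variables, 3 fits only v₂ (and all 5 values in {1, 2, 3, 4, 5} must be used), so v₂ = 3.
The 2 variables v₅ and v₆ are confined to {1, 2}, which locks those values in; drop them from v₃.
Determined: v₁=6, v₂=3, v₇=7. The other variables each still have more than one consistent value. That makes 3.

3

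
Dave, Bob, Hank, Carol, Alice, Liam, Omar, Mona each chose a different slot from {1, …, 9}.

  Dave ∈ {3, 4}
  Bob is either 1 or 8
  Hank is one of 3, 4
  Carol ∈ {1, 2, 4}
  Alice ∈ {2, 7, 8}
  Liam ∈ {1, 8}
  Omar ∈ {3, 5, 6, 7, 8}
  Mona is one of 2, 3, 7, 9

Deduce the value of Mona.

Dave and Hank share exactly the 2 values {3, 4}; by pigeonhole those values go to them, so strike 3, 4 from Carol, Omar, Mona.
Bob and Liam between them cover only {1, 8} — a naked pair. Remove those values from Carol, Alice, Omar.
Carol has just one choice, so Carol = 2. So Alice, Mona can't be 2.
Alice must be 7 (only option left). Remove 7 from Omar, Mona.
So Mona = 9.

9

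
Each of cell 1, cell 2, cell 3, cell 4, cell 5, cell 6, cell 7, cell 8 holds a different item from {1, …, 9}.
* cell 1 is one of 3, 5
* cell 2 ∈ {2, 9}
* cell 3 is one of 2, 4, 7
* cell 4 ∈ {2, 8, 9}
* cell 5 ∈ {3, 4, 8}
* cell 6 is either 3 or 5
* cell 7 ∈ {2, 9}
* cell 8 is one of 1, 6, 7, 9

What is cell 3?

7

The 2 variables cell 1 and cell 6 are confined to {3, 5}, which locks those values in; drop them from cell 5.
cell 2 and cell 7 between them cover only {2, 9} — a naked pair. Remove those values from cell 3, cell 4, cell 8.
That leaves cell 4 = 8. Eliminate 8 elsewhere: cell 5.
That leaves cell 5 = 4. Remove 4 from cell 3.
So cell 3 = 7.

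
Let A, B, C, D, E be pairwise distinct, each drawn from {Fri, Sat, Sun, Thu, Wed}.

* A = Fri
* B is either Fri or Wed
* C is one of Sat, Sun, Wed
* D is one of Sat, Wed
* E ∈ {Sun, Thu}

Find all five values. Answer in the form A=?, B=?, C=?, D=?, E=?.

A=Fri, B=Wed, C=Sun, D=Sat, E=Thu

A must be Fri (only option left). Remove Fri from B.
That leaves B = Wed. Strike Wed from C, D.
D must be Sat (only option left). Remove Sat from C.
C's domain is down to {Sun}, so C = Sun. Strike Sun from E.
E must be Thu (only option left).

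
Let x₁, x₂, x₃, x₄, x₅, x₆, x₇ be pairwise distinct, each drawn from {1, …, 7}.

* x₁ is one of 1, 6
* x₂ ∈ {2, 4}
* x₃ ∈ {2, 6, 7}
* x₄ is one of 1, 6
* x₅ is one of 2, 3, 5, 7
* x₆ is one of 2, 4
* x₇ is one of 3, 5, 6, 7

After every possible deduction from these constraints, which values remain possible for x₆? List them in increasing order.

x₁ and x₄ share exactly the 2 values {1, 6}; by pigeonhole those values go to them, so strike 1, 6 from x₃, x₇.
x₂ and x₆ between them cover only {2, 4} — a naked pair. Remove those values from x₃, x₅.
x₃'s domain is down to {7}, so x₃ = 7. So x₅, x₇ can't be 7.
No further eliminations apply; x₆ can still be any of 2, 4.

2, 4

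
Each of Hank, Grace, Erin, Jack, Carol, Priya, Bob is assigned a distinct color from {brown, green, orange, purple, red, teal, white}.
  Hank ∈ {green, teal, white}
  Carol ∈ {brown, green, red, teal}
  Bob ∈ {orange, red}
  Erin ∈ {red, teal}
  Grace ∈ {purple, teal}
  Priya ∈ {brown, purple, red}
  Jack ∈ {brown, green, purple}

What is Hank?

white

Among the 7 variables, orange fits only Bob (and all 7 values in {brown, green, orange, purple, red, teal, white} must be used), so Bob = orange.
The 6 still-open variables together cover exactly {brown, green, purple, red, teal, white} — 6 values for 6 variables — and white appears only in Hank's list, so Hank = white.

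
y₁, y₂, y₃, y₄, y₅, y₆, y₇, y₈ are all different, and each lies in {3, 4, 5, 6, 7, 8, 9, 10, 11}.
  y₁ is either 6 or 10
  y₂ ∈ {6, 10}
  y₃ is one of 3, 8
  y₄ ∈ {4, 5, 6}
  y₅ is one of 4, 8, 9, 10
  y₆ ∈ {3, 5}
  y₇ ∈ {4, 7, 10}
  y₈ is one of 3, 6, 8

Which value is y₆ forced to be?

Among the 8 variables, 7 fits only y₇ (and all 8 values in {3, 4, 5, 6, 7, 8, 9, 10} must be used), so y₇ = 7.
The 7 still-open variables together cover exactly {3, 4, 5, 6, 8, 9, 10} — 7 values for 7 variables — and 9 appears only in y₅'s list, so y₅ = 9.
The 6 still-open variables together cover exactly {3, 4, 5, 6, 8, 10} — 6 values for 6 variables — and 4 appears only in y₄'s list, so y₄ = 4.
The 5 still-open variables draw from only 5 values {3, 5, 6, 8, 10}, so each is used; only y₆ can be 5, hence y₆ = 5.

5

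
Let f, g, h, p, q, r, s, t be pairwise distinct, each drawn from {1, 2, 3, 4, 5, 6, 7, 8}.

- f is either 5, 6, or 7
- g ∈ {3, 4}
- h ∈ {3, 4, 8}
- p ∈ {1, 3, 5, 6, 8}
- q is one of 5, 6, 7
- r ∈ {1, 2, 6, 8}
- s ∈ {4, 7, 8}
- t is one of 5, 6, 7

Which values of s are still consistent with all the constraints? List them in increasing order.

The 8 variables draw from only 8 values {1, 2, 3, 4, 5, 6, 7, 8}, so each is used; only r can be 2, hence r = 2.
The 7 still-open variables together cover exactly {1, 3, 4, 5, 6, 7, 8} — 7 values for 7 variables — and 1 appears only in p's list, so p = 1.
f, q, t between them cover only {5, 6, 7} — a naked triple. Remove those values from s.
No further eliminations apply; s can still be any of 4, 8.

4, 8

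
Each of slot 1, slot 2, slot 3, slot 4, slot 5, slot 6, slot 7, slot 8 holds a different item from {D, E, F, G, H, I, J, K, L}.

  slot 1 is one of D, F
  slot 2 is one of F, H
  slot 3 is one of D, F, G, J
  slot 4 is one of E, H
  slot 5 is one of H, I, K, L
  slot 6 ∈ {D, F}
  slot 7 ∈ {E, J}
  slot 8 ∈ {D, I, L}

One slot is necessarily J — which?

slot 1 and slot 6 share exactly the 2 values {D, F}; by pigeonhole those values go to them, so strike D, F from slot 2, slot 3, slot 8.
slot 2's domain is down to {H}, so slot 2 = H. Eliminate H elsewhere: slot 4, slot 5.
slot 4's domain is down to {E}, so slot 4 = E. Eliminate E elsewhere: slot 7.
So J goes to slot 7.

slot 7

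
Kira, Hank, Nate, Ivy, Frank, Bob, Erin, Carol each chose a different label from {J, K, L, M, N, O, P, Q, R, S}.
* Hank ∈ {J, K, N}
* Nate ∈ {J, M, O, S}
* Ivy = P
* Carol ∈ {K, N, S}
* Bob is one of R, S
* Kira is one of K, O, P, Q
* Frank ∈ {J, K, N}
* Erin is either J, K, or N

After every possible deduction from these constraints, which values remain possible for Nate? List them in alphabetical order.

M, O

Ivy has just one choice, so Ivy = P. So Kira can't be P.
Hank, Frank, Erin share exactly the 3 values {J, K, N}; by pigeonhole those values go to them, so strike J, K, N from Kira, Nate, Carol.
That leaves Carol = S. So Nate, Bob can't be S.
Bob has just one choice, so Bob = R.
No further eliminations apply; Nate can still be any of M, O.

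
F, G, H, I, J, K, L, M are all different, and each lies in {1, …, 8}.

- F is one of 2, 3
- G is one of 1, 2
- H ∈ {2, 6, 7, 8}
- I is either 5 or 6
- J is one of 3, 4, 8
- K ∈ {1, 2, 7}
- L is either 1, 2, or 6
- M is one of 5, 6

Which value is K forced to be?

The 8 variables together cover exactly {1, 2, 3, 4, 5, 6, 7, 8} — 8 values for 8 variables — and 4 appears only in J's list, so J = 4.
The 7 still-open variables draw from only 7 values {1, 2, 3, 5, 6, 7, 8}, so each is used; only F can be 3, hence F = 3.
The 6 still-open variables draw from only 6 values {1, 2, 5, 6, 7, 8}, so each is used; only H can be 8, hence H = 8.
Among the 5 still-open variables, 7 fits only K (and all 5 values in {1, 2, 5, 6, 7} must be used), so K = 7.

7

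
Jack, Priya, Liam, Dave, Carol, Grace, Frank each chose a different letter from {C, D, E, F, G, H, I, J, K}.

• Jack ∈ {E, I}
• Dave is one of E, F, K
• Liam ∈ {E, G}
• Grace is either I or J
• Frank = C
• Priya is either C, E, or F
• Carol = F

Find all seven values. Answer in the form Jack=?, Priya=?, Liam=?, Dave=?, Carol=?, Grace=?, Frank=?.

Carol's domain is down to {F}, so Carol = F. So Priya, Dave can't be F.
Frank must be C (only option left). Strike C from Priya.
Priya's domain is down to {E}, so Priya = E. So Jack, Liam, Dave can't be E.
Liam has just one choice, so Liam = G.
Dave must be K (only option left).
Jack's domain is down to {I}, so Jack = I. Eliminate I elsewhere: Grace.
Grace has just one choice, so Grace = J.

Jack=I, Priya=E, Liam=G, Dave=K, Carol=F, Grace=J, Frank=C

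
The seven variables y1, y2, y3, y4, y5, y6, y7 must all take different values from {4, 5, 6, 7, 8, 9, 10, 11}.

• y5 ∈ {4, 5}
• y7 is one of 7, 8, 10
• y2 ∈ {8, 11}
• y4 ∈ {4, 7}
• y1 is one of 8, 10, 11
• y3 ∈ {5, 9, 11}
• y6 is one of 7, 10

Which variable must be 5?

y5

Among the 7 variables, 9 fits only y3 (and all 7 values in {4, 5, 7, 8, 9, 10, 11} must be used), so y3 = 9.
Among the 6 still-open variables, 5 fits only y5 (and all 6 values in {4, 5, 7, 8, 10, 11} must be used), so y5 = 5.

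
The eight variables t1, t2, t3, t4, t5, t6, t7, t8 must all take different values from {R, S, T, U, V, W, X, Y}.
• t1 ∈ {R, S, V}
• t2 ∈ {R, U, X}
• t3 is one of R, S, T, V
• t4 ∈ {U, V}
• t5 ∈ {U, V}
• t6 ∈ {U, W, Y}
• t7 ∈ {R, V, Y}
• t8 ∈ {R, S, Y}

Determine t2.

X

The 8 variables draw from only 8 values {R, S, T, U, V, W, X, Y}, so each is used; only t3 can be T, hence t3 = T.
Among the 7 still-open variables, W fits only t6 (and all 7 values in {R, S, U, V, W, X, Y} must be used), so t6 = W.
The 6 still-open variables together cover exactly {R, S, U, V, X, Y} — 6 values for 6 variables — and X appears only in t2's list, so t2 = X.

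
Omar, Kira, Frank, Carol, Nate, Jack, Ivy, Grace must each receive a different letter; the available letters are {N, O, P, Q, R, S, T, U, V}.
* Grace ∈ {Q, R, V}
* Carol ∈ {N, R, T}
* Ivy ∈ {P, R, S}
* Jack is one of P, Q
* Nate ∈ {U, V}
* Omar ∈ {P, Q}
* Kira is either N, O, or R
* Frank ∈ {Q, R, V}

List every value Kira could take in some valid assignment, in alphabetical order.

Omar and Jack between them cover only {P, Q} — a naked pair. Remove those values from Frank, Ivy, Grace.
Frank and Grace share exactly the 2 values {R, V}; by pigeonhole those values go to them, so strike R, V from Kira, Carol, Nate, Ivy.
Nate has just one choice, so Nate = U.
Ivy's domain is down to {S}, so Ivy = S.
No further eliminations apply; Kira can still be any of N, O.

N, O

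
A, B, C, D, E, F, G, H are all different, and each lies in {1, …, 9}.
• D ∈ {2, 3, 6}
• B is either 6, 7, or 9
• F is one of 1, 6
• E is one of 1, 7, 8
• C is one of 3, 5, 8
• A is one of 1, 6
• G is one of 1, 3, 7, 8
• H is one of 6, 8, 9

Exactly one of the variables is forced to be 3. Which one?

G

Among the 8 variables, 2 fits only D (and all 8 values in {1, 2, 3, 5, 6, 7, 8, 9} must be used), so D = 2.
The 7 still-open variables draw from only 7 values {1, 3, 5, 6, 7, 8, 9}, so each is used; only C can be 5, hence C = 5.
Among the 6 still-open variables, 3 fits only G (and all 6 values in {1, 3, 6, 7, 8, 9} must be used), so G = 3.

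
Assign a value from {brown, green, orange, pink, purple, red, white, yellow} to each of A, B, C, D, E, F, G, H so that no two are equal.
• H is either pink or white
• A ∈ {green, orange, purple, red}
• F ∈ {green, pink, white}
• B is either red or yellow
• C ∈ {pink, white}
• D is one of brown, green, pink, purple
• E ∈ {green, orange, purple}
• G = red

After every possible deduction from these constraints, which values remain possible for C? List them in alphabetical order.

pink, white

G's domain is down to {red}, so G = red. Remove red from A, B.
That leaves B = yellow.
The 6 still-open variables together cover exactly {brown, green, orange, pink, purple, white} — 6 values for 6 variables — and brown appears only in D's list, so D = brown.
The 2 variables C and H are confined to {pink, white}, which locks those values in; drop them from F.
F has just one choice, so F = green. Eliminate green elsewhere: A, E.
No further eliminations apply; C can still be any of pink, white.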